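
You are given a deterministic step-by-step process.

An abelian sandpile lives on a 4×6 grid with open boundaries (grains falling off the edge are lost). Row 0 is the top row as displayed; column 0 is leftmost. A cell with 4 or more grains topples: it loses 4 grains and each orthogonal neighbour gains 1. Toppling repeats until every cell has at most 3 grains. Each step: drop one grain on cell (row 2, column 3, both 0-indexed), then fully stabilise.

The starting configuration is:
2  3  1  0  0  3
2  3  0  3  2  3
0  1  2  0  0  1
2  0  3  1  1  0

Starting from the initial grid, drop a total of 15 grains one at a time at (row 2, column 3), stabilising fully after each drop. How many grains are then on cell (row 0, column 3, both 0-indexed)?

2

0) 2  3  1  0  0  3
2  3  0  3  2  3
0  1  2  0  0  1
2  0  3  1  1  0
1) 2  3  1  0  0  3
2  3  0  3  2  3
0  1  2  1  0  1
2  0  3  1  1  0
2) 2  3  1  0  0  3
2  3  0  3  2  3
0  1  2  2  0  1
2  0  3  1  1  0
3) 2  3  1  0  0  3
2  3  0  3  2  3
0  1  2  3  0  1
2  0  3  1  1  0
4) 2  3  1  1  0  3
2  3  1  0  3  3
0  1  3  1  1  1
2  0  3  2  1  0
5) 2  3  1  1  0  3
2  3  1  0  3  3
0  1  3  2  1  1
2  0  3  2  1  0
6) 2  3  1  1  0  3
2  3  1  0  3  3
0  1  3  3  1  1
2  0  3  2  1  0
7) 2  3  1  1  0  3
2  3  2  1  3  3
0  2  1  2  2  1
2  1  1  0  2  0
8) 2  3  1  1  0  3
2  3  2  1  3  3
0  2  1  3  2  1
2  1  1  0  2  0
9) 2  3  1  1  0  3
2  3  2  2  3  3
0  2  2  0  3  1
2  1  1  1  2  0
10) 2  3  1  1  0  3
2  3  2  2  3  3
0  2  2  1  3  1
2  1  1  1  2  0
11) 2  3  1  1  0  3
2  3  2  2  3  3
0  2  2  2  3  1
2  1  1  1  2  0
12) 2  3  1  1  0  3
2  3  2  2  3  3
0  2  2  3  3  1
2  1  1  1  2  0
13) 2  3  1  2  2  0
2  3  3  0  2  1
0  2  3  2  1  3
2  1  1  2  3  0
14) 2  3  1  2  2  0
2  3  3  0  2  1
0  2  3  3  1  3
2  1  1  2  3  0
15) 3  0  3  2  2  0
3  2  1  2  2  1
1  0  2  1  2  3
2  2  2  3  3  0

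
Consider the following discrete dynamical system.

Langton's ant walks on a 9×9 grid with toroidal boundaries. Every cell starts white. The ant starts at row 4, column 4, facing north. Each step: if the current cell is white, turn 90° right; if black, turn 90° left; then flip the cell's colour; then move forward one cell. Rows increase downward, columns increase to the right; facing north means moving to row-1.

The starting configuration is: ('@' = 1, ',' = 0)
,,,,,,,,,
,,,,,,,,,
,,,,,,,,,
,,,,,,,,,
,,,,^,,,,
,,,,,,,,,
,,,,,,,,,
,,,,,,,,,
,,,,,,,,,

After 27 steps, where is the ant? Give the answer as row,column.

0) ,,,,,,,,,
,,,,,,,,,
,,,,,,,,,
,,,,,,,,,
,,,,^,,,,
,,,,,,,,,
,,,,,,,,,
,,,,,,,,,
,,,,,,,,,
1) ,,,,,,,,,
,,,,,,,,,
,,,,,,,,,
,,,,,,,,,
,,,,@>,,,
,,,,,,,,,
,,,,,,,,,
,,,,,,,,,
,,,,,,,,,
2) ,,,,,,,,,
,,,,,,,,,
,,,,,,,,,
,,,,,,,,,
,,,,@@,,,
,,,,,v,,,
,,,,,,,,,
,,,,,,,,,
,,,,,,,,,
3) ,,,,,,,,,
,,,,,,,,,
,,,,,,,,,
,,,,,,,,,
,,,,@@,,,
,,,,<@,,,
,,,,,,,,,
,,,,,,,,,
,,,,,,,,,
4) ,,,,,,,,,
,,,,,,,,,
,,,,,,,,,
,,,,,,,,,
,,,,^@,,,
,,,,@@,,,
,,,,,,,,,
,,,,,,,,,
,,,,,,,,,
5) ,,,,,,,,,
,,,,,,,,,
,,,,,,,,,
,,,,,,,,,
,,,<,@,,,
,,,,@@,,,
,,,,,,,,,
,,,,,,,,,
,,,,,,,,,
6) ,,,,,,,,,
,,,,,,,,,
,,,,,,,,,
,,,^,,,,,
,,,@,@,,,
,,,,@@,,,
,,,,,,,,,
,,,,,,,,,
,,,,,,,,,
7) ,,,,,,,,,
,,,,,,,,,
,,,,,,,,,
,,,@>,,,,
,,,@,@,,,
,,,,@@,,,
,,,,,,,,,
,,,,,,,,,
,,,,,,,,,
8) ,,,,,,,,,
,,,,,,,,,
,,,,,,,,,
,,,@@,,,,
,,,@v@,,,
,,,,@@,,,
,,,,,,,,,
,,,,,,,,,
,,,,,,,,,
9) ,,,,,,,,,
,,,,,,,,,
,,,,,,,,,
,,,@@,,,,
,,,<@@,,,
,,,,@@,,,
,,,,,,,,,
,,,,,,,,,
,,,,,,,,,
10) ,,,,,,,,,
,,,,,,,,,
,,,,,,,,,
,,,@@,,,,
,,,,@@,,,
,,,v@@,,,
,,,,,,,,,
,,,,,,,,,
,,,,,,,,,
11) ,,,,,,,,,
,,,,,,,,,
,,,,,,,,,
,,,@@,,,,
,,,,@@,,,
,,<@@@,,,
,,,,,,,,,
,,,,,,,,,
,,,,,,,,,
12) ,,,,,,,,,
,,,,,,,,,
,,,,,,,,,
,,,@@,,,,
,,^,@@,,,
,,@@@@,,,
,,,,,,,,,
,,,,,,,,,
,,,,,,,,,
13) ,,,,,,,,,
,,,,,,,,,
,,,,,,,,,
,,,@@,,,,
,,@>@@,,,
,,@@@@,,,
,,,,,,,,,
,,,,,,,,,
,,,,,,,,,
14) ,,,,,,,,,
,,,,,,,,,
,,,,,,,,,
,,,@@,,,,
,,@@@@,,,
,,@v@@,,,
,,,,,,,,,
,,,,,,,,,
,,,,,,,,,
15) ,,,,,,,,,
,,,,,,,,,
,,,,,,,,,
,,,@@,,,,
,,@@@@,,,
,,@,>@,,,
,,,,,,,,,
,,,,,,,,,
,,,,,,,,,
16) ,,,,,,,,,
,,,,,,,,,
,,,,,,,,,
,,,@@,,,,
,,@@^@,,,
,,@,,@,,,
,,,,,,,,,
,,,,,,,,,
,,,,,,,,,
17) ,,,,,,,,,
,,,,,,,,,
,,,,,,,,,
,,,@@,,,,
,,@<,@,,,
,,@,,@,,,
,,,,,,,,,
,,,,,,,,,
,,,,,,,,,
18) ,,,,,,,,,
,,,,,,,,,
,,,,,,,,,
,,,@@,,,,
,,@,,@,,,
,,@v,@,,,
,,,,,,,,,
,,,,,,,,,
,,,,,,,,,
19) ,,,,,,,,,
,,,,,,,,,
,,,,,,,,,
,,,@@,,,,
,,@,,@,,,
,,<@,@,,,
,,,,,,,,,
,,,,,,,,,
,,,,,,,,,
20) ,,,,,,,,,
,,,,,,,,,
,,,,,,,,,
,,,@@,,,,
,,@,,@,,,
,,,@,@,,,
,,v,,,,,,
,,,,,,,,,
,,,,,,,,,
21) ,,,,,,,,,
,,,,,,,,,
,,,,,,,,,
,,,@@,,,,
,,@,,@,,,
,,,@,@,,,
,<@,,,,,,
,,,,,,,,,
,,,,,,,,,
22) ,,,,,,,,,
,,,,,,,,,
,,,,,,,,,
,,,@@,,,,
,,@,,@,,,
,^,@,@,,,
,@@,,,,,,
,,,,,,,,,
,,,,,,,,,
23) ,,,,,,,,,
,,,,,,,,,
,,,,,,,,,
,,,@@,,,,
,,@,,@,,,
,@>@,@,,,
,@@,,,,,,
,,,,,,,,,
,,,,,,,,,
24) ,,,,,,,,,
,,,,,,,,,
,,,,,,,,,
,,,@@,,,,
,,@,,@,,,
,@@@,@,,,
,@v,,,,,,
,,,,,,,,,
,,,,,,,,,
25) ,,,,,,,,,
,,,,,,,,,
,,,,,,,,,
,,,@@,,,,
,,@,,@,,,
,@@@,@,,,
,@,>,,,,,
,,,,,,,,,
,,,,,,,,,
26) ,,,,,,,,,
,,,,,,,,,
,,,,,,,,,
,,,@@,,,,
,,@,,@,,,
,@@@,@,,,
,@,@,,,,,
,,,v,,,,,
,,,,,,,,,
27) ,,,,,,,,,
,,,,,,,,,
,,,,,,,,,
,,,@@,,,,
,,@,,@,,,
,@@@,@,,,
,@,@,,,,,
,,<@,,,,,
,,,,,,,,,

7,2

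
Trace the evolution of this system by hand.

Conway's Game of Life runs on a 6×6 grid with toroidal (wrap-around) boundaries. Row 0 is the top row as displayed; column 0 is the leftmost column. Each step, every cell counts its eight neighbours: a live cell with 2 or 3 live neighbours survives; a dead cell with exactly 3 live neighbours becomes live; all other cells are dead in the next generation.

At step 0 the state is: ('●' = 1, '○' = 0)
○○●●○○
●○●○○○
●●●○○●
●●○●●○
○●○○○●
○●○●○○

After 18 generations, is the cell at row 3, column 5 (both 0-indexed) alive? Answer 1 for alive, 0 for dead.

1

[0] ○○●●○○
●○●○○○
●●●○○●
●●○●●○
○●○○○●
○●○●○○
[1] ○○○●○○
●○○○○●
○○○○●○
○○○●●○
○●○●○●
●●○●●○
[2] ○●●●○○
○○○○●●
○○○●●○
○○●●○●
○●○○○●
●●○●○●
[3] ○●○●○○
○○○○○●
○○●○○○
●○●●○●
○●○●○●
○○○●○●
[4] ●○●○○○
○○●○○○
●●●●●●
●○○●○●
○●○●○●
○○○●○○
[5] ○●●●○○
○○○○●○
○○○○○○
○○○○○○
○○○●○●
●●○●●○
[6] ●●○○○●
○○●●○○
○○○○○○
○○○○○○
●○●●○●
●●○○○●
[7] ○○○○●●
●●●○○○
○○○○○○
○○○○○○
○○●○●●
○○○○○○
[8] ●●○○○●
●●○○○●
○●○○○○
○○○○○○
○○○○○○
○○○●○○
[9] ○●●○●●
○○●○○●
○●○○○○
○○○○○○
○○○○○○
●○○○○○
[10] ○●●●●●
○○●●●●
○○○○○○
○○○○○○
○○○○○○
●●○○○●
[11] ○○○○○○
●●○○○●
○○○●●○
○○○○○○
●○○○○○
○●○●○●
[12] ○●●○●●
●○○○●●
●○○○●●
○○○○○○
●○○○○○
●○○○○○
[13] ○●○●●○
○○○○○○
●○○○●○
●○○○○○
○○○○○○
●○○○○○
[14] ○○○○○○
○○○●●●
○○○○○●
○○○○○●
○○○○○○
○○○○○○
[15] ○○○○●○
○○○○●●
●○○○○●
○○○○○○
○○○○○○
○○○○○○
[16] ○○○○●●
●○○○●○
●○○○●●
○○○○○○
○○○○○○
○○○○○○
[17] ○○○○●●
●○○●○○
●○○○●○
○○○○○●
○○○○○○
○○○○○○
[18] ○○○○●●
●○○●○○
●○○○●○
○○○○○●
○○○○○○
○○○○○○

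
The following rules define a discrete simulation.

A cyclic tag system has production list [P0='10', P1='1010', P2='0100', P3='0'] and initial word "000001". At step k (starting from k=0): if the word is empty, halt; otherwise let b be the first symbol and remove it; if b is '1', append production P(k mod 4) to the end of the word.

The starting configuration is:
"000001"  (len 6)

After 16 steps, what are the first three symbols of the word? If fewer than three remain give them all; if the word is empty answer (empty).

t=0: "000001"  (len 6)
t=1: "00001"  (len 5)
t=2: "0001"  (len 4)
t=3: "001"  (len 3)
t=4: "01"  (len 2)
t=5: "1"  (len 1)
t=6: "1010"  (len 4)
t=7: "0100100"  (len 7)
t=8: "100100"  (len 6)
t=9: "0010010"  (len 7)
t=10: "010010"  (len 6)
t=11: "10010"  (len 5)
t=12: "00100"  (len 5)
t=13: "0100"  (len 4)
t=14: "100"  (len 3)
t=15: "000100"  (len 6)
t=16: "00100"  (len 5)

001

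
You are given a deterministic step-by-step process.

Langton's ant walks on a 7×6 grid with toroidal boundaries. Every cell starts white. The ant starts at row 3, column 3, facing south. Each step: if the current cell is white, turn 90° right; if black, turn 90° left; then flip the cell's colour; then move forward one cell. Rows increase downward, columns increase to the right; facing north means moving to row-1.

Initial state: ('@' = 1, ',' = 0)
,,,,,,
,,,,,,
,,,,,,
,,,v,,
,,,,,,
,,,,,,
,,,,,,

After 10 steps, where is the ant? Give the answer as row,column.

k=0  ,,,,,,
,,,,,,
,,,,,,
,,,v,,
,,,,,,
,,,,,,
,,,,,,
k=1  ,,,,,,
,,,,,,
,,,,,,
,,<@,,
,,,,,,
,,,,,,
,,,,,,
k=2  ,,,,,,
,,,,,,
,,^,,,
,,@@,,
,,,,,,
,,,,,,
,,,,,,
k=3  ,,,,,,
,,,,,,
,,@>,,
,,@@,,
,,,,,,
,,,,,,
,,,,,,
k=4  ,,,,,,
,,,,,,
,,@@,,
,,@v,,
,,,,,,
,,,,,,
,,,,,,
k=5  ,,,,,,
,,,,,,
,,@@,,
,,@,>,
,,,,,,
,,,,,,
,,,,,,
k=6  ,,,,,,
,,,,,,
,,@@,,
,,@,@,
,,,,v,
,,,,,,
,,,,,,
k=7  ,,,,,,
,,,,,,
,,@@,,
,,@,@,
,,,<@,
,,,,,,
,,,,,,
k=8  ,,,,,,
,,,,,,
,,@@,,
,,@^@,
,,,@@,
,,,,,,
,,,,,,
k=9  ,,,,,,
,,,,,,
,,@@,,
,,@@>,
,,,@@,
,,,,,,
,,,,,,
k=10  ,,,,,,
,,,,,,
,,@@^,
,,@@,,
,,,@@,
,,,,,,
,,,,,,

2,4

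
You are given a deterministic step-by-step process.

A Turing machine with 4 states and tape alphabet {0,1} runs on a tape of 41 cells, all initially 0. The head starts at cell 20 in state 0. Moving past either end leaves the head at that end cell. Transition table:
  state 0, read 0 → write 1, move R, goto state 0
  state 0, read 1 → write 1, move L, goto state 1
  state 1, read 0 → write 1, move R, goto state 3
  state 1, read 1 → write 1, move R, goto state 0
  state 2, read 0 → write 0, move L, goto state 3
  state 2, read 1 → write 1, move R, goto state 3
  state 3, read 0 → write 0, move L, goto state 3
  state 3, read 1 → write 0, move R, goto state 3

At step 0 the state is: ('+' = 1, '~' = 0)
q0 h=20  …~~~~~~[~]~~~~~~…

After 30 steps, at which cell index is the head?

0) q0 h=20  …~~~~~~[~]~~~~~~…
1) q0 h=21  …~~~~~+[~]~~~~~~…
2) q0 h=22  …~~~~++[~]~~~~~~…
3) q0 h=23  …~~~+++[~]~~~~~~…
4) q0 h=24  …~~++++[~]~~~~~~…
5) q0 h=25  …~+++++[~]~~~~~~…
6) q0 h=26  …++++++[~]~~~~~~…
7) q0 h=27  …++++++[~]~~~~~~…
8) q0 h=28  …++++++[~]~~~~~~…
9) q0 h=29  …++++++[~]~~~~~~…
10) q0 h=30  …++++++[~]~~~~~~…
11) q0 h=31  …++++++[~]~~~~~~…
12) q0 h=32  …++++++[~]~~~~~~…
13) q0 h=33  …++++++[~]~~~~~~…
14) q0 h=34  …++++++[~]~~~~~~|
15) q0 h=35  …++++++[~]~~~~~|
16) q0 h=36  …++++++[~]~~~~|
17) q0 h=37  …++++++[~]~~~|
18) q0 h=38  …++++++[~]~~|
19) q0 h=39  …++++++[~]~|
20) q0 h=40  …++++++[~]|
21) q0 h=40  …++++++[+]|
22) q1 h=39  …++++++[+]+|
23) q0 h=40  …++++++[+]|
24) q1 h=39  …++++++[+]+|
25) q0 h=40  …++++++[+]|
26) q1 h=39  …++++++[+]+|
27) q0 h=40  …++++++[+]|
28) q1 h=39  …++++++[+]+|
29) q0 h=40  …++++++[+]|
30) q1 h=39  …++++++[+]+|

39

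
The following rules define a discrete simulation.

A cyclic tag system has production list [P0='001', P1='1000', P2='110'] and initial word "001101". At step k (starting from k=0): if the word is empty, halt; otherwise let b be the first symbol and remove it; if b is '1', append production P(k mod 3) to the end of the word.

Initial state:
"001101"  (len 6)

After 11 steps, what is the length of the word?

k=0  "001101"  (len 6)
k=1  "01101"  (len 5)
k=2  "1101"  (len 4)
k=3  "101110"  (len 6)
k=4  "01110001"  (len 8)
k=5  "1110001"  (len 7)
k=6  "110001110"  (len 9)
k=7  "10001110001"  (len 11)
k=8  "00011100011000"  (len 14)
k=9  "0011100011000"  (len 13)
k=10  "011100011000"  (len 12)
k=11  "11100011000"  (len 11)

11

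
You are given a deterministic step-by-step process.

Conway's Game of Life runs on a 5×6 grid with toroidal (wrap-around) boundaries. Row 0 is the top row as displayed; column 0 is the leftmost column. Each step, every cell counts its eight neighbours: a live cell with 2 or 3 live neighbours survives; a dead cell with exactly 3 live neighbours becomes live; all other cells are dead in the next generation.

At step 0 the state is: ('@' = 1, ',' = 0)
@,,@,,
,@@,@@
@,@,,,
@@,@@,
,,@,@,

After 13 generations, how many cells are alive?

6

0) @,,@,,
,@@,@@
@,@,,,
@@,@@,
,,@,@,
1) @,,,,,
,,@,@@
,,,,,,
@,,,@,
@,@,@,
2) @,,,@,
,,,,,@
,,,@@,
,@,@,,
@,,@,,
3) @,,,@,
,,,@,@
,,@@@,
,,,@,,
@@@@@@
4) ,,,,,,
,,@,,@
,,@,,,
@,,,,,
@@@,,,
5) @,@,,,
,,,,,,
,@,,,,
@,@,,,
@@,,,,
6) @,,,,,
,@,,,,
,@,,,,
@,@,,,
@,@,,@
7) @,,,,@
@@,,,,
@@@,,,
@,@,,@
@,,,,@
8) ,,,,,,
,,@,,,
,,@,,,
,,@,,,
,,,,@,
9) ,,,,,,
,,,,,,
,@@@,,
,,,@,,
,,,,,,
10) ,,,,,,
,,@,,,
,,@@,,
,,,@,,
,,,,,,
11) ,,,,,,
,,@@,,
,,@@,,
,,@@,,
,,,,,,
12) ,,,,,,
,,@@,,
,@,,@,
,,@@,,
,,,,,,
13) ,,,,,,
,,@@,,
,@,,@,
,,@@,,
,,,,,,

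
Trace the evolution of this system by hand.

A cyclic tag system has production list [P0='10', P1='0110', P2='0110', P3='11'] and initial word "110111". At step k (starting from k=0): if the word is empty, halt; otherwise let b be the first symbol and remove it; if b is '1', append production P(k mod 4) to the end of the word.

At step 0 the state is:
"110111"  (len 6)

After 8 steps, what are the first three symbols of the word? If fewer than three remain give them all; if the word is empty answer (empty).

step 0: "110111"  (len 6)
step 1: "1011110"  (len 7)
step 2: "0111100110"  (len 10)
step 3: "111100110"  (len 9)
step 4: "1110011011"  (len 10)
step 5: "11001101110"  (len 11)
step 6: "10011011100110"  (len 14)
step 7: "00110111001100110"  (len 17)
step 8: "0110111001100110"  (len 16)

011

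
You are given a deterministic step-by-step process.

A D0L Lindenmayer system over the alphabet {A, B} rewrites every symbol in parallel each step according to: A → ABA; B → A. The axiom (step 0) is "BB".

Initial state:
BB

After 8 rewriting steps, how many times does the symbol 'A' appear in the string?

k=0  BB
k=1  AA
k=2  ABAABA
k=3  ABAAABAABAAABA
k=4  ABAAABAABAABAAABAABAAABAABAABAAABA
k=5  ABAAABAABAABAAABAABAAABAABAAABAABAABAAABAABAAABAABAABAAABAABAAABAABAAABAABAABAAABA
k=6  ABAAABAABAABAAABAABAAABAABAAABAABAABAAABAABAAABAABAABAAABA…ABAAABAABAABAAABAABAAABAABAABAAABAABAAABAABAAABAABAABAAABA  (len 198)
k=7  ABAAABAABAABAAABAABAAABAABAAABAABAABAAABAABAAABAABAABAAABA…ABAAABAABAABAAABAABAAABAABAABAAABAABAAABAABAAABAABAABAAABA  (len 478)
k=8  ABAAABAABAABAAABAABAAABAABAAABAABAABAAABAABAAABAABAABAAABA…ABAAABAABAABAAABAABAAABAABAABAAABAABAAABAABAAABAABAABAAABA  (len 1154)

816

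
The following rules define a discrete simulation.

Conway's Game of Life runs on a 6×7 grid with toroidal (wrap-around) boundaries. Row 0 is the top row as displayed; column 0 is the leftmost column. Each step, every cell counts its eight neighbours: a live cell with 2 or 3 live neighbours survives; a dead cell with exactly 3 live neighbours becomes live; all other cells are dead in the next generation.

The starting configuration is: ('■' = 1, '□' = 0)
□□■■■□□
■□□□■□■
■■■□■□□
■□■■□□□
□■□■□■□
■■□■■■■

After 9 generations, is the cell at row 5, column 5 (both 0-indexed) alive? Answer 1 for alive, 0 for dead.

1

k=0  □□■■■□□
■□□□■□■
■■■□■□□
■□■■□□□
□■□■□■□
■■□■■■■
k=1  □□■□□□□
■□□□■□■
□□■□■■□
■□□□□□■
□□□□□■□
■■□□□□■
k=2  □□□□□■□
□■□□■□■
□■□■■□□
□□□□■□■
□■□□□■□
■■□□□□■
k=3  □■□□□■□
■□■■■□□
□□■■■□□
■□■■■□□
□■□□□■□
■■□□□■■
k=4  □□□■□■□
□□□□□■□
□□□□□■□
□□□□□■□
□□□■□■□
□■■□■■□
k=5  □□■■□■■
□□□□□■■
□□□□■■■
□□□□□■■
□□■■□■■
□□■□□■■
k=6  ■□■■□□□
■□□■□□□
■□□□■□□
■□□■□□□
■□■■□□□
■■□□□□□
k=7  ■□■■□□■
■□■■■□■
■■□■■□■
■□■■■□■
■□■■□□■
■□□□□□■
k=8  □□■□■□□
□□□□□□□
□□□□□□□
□□□□□□□
□□■□■□□
□□□□□■□
k=9  □□□□□□□
□□□□□□□
□□□□□□□
□□□□□□□
□□□□□□□
□□□□■■□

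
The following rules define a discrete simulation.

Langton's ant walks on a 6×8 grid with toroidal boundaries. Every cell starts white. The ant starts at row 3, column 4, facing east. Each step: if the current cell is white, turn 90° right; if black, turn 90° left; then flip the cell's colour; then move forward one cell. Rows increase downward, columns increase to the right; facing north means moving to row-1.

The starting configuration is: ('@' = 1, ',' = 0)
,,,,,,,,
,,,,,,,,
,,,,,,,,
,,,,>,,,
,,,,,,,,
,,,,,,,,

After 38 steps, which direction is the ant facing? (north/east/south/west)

gen 0: ,,,,,,,,
,,,,,,,,
,,,,,,,,
,,,,>,,,
,,,,,,,,
,,,,,,,,
gen 1: ,,,,,,,,
,,,,,,,,
,,,,,,,,
,,,,@,,,
,,,,v,,,
,,,,,,,,
gen 2: ,,,,,,,,
,,,,,,,,
,,,,,,,,
,,,,@,,,
,,,<@,,,
,,,,,,,,
gen 3: ,,,,,,,,
,,,,,,,,
,,,,,,,,
,,,^@,,,
,,,@@,,,
,,,,,,,,
gen 4: ,,,,,,,,
,,,,,,,,
,,,,,,,,
,,,@>,,,
,,,@@,,,
,,,,,,,,
gen 5: ,,,,,,,,
,,,,,,,,
,,,,^,,,
,,,@,,,,
,,,@@,,,
,,,,,,,,
gen 6: ,,,,,,,,
,,,,,,,,
,,,,@>,,
,,,@,,,,
,,,@@,,,
,,,,,,,,
gen 7: ,,,,,,,,
,,,,,,,,
,,,,@@,,
,,,@,v,,
,,,@@,,,
,,,,,,,,
gen 8: ,,,,,,,,
,,,,,,,,
,,,,@@,,
,,,@<@,,
,,,@@,,,
,,,,,,,,
gen 9: ,,,,,,,,
,,,,,,,,
,,,,^@,,
,,,@@@,,
,,,@@,,,
,,,,,,,,
gen 10: ,,,,,,,,
,,,,,,,,
,,,<,@,,
,,,@@@,,
,,,@@,,,
,,,,,,,,
gen 11: ,,,,,,,,
,,,^,,,,
,,,@,@,,
,,,@@@,,
,,,@@,,,
,,,,,,,,
gen 12: ,,,,,,,,
,,,@>,,,
,,,@,@,,
,,,@@@,,
,,,@@,,,
,,,,,,,,
gen 13: ,,,,,,,,
,,,@@,,,
,,,@v@,,
,,,@@@,,
,,,@@,,,
,,,,,,,,
gen 14: ,,,,,,,,
,,,@@,,,
,,,<@@,,
,,,@@@,,
,,,@@,,,
,,,,,,,,
gen 15: ,,,,,,,,
,,,@@,,,
,,,,@@,,
,,,v@@,,
,,,@@,,,
,,,,,,,,
gen 16: ,,,,,,,,
,,,@@,,,
,,,,@@,,
,,,,>@,,
,,,@@,,,
,,,,,,,,
gen 17: ,,,,,,,,
,,,@@,,,
,,,,^@,,
,,,,,@,,
,,,@@,,,
,,,,,,,,
gen 18: ,,,,,,,,
,,,@@,,,
,,,<,@,,
,,,,,@,,
,,,@@,,,
,,,,,,,,
gen 19: ,,,,,,,,
,,,^@,,,
,,,@,@,,
,,,,,@,,
,,,@@,,,
,,,,,,,,
gen 20: ,,,,,,,,
,,<,@,,,
,,,@,@,,
,,,,,@,,
,,,@@,,,
,,,,,,,,
gen 21: ,,^,,,,,
,,@,@,,,
,,,@,@,,
,,,,,@,,
,,,@@,,,
,,,,,,,,
gen 22: ,,@>,,,,
,,@,@,,,
,,,@,@,,
,,,,,@,,
,,,@@,,,
,,,,,,,,
gen 23: ,,@@,,,,
,,@v@,,,
,,,@,@,,
,,,,,@,,
,,,@@,,,
,,,,,,,,
gen 24: ,,@@,,,,
,,<@@,,,
,,,@,@,,
,,,,,@,,
,,,@@,,,
,,,,,,,,
gen 25: ,,@@,,,,
,,,@@,,,
,,v@,@,,
,,,,,@,,
,,,@@,,,
,,,,,,,,
gen 26: ,,@@,,,,
,,,@@,,,
,<@@,@,,
,,,,,@,,
,,,@@,,,
,,,,,,,,
gen 27: ,,@@,,,,
,^,@@,,,
,@@@,@,,
,,,,,@,,
,,,@@,,,
,,,,,,,,
gen 28: ,,@@,,,,
,@>@@,,,
,@@@,@,,
,,,,,@,,
,,,@@,,,
,,,,,,,,
gen 29: ,,@@,,,,
,@@@@,,,
,@v@,@,,
,,,,,@,,
,,,@@,,,
,,,,,,,,
gen 30: ,,@@,,,,
,@@@@,,,
,@,>,@,,
,,,,,@,,
,,,@@,,,
,,,,,,,,
gen 31: ,,@@,,,,
,@@^@,,,
,@,,,@,,
,,,,,@,,
,,,@@,,,
,,,,,,,,
gen 32: ,,@@,,,,
,@<,@,,,
,@,,,@,,
,,,,,@,,
,,,@@,,,
,,,,,,,,
gen 33: ,,@@,,,,
,@,,@,,,
,@v,,@,,
,,,,,@,,
,,,@@,,,
,,,,,,,,
gen 34: ,,@@,,,,
,@,,@,,,
,<@,,@,,
,,,,,@,,
,,,@@,,,
,,,,,,,,
gen 35: ,,@@,,,,
,@,,@,,,
,,@,,@,,
,v,,,@,,
,,,@@,,,
,,,,,,,,
gen 36: ,,@@,,,,
,@,,@,,,
,,@,,@,,
<@,,,@,,
,,,@@,,,
,,,,,,,,
gen 37: ,,@@,,,,
,@,,@,,,
^,@,,@,,
@@,,,@,,
,,,@@,,,
,,,,,,,,
gen 38: ,,@@,,,,
,@,,@,,,
@>@,,@,,
@@,,,@,,
,,,@@,,,
,,,,,,,,

east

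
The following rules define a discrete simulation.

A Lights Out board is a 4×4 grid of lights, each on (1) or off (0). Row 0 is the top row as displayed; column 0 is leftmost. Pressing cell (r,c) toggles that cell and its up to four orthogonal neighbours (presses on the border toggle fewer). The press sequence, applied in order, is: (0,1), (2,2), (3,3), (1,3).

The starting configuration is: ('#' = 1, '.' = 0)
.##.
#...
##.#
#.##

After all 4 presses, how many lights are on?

9

[0] .##.
#...
##.#
#.##
[1] #...
##..
##.#
#.##
[2] #...
###.
#.#.
#..#
[3] #...
###.
#.##
#.#.
[4] #..#
##.#
#.#.
#.#.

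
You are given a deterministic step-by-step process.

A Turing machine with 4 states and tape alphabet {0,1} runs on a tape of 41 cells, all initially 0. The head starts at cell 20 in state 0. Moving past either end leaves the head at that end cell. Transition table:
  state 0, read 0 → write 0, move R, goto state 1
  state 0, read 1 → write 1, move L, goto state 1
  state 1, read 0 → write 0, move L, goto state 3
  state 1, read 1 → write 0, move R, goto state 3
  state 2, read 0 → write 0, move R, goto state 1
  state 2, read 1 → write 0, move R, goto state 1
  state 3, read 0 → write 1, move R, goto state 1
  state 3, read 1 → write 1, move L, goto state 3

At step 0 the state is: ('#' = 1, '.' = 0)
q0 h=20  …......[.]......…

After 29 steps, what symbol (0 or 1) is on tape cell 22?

1

t=0: q0 h=20  …......[.]......…
t=1: q1 h=21  …......[.]......…
t=2: q3 h=20  …......[.]......…
t=3: q1 h=21  ….....#[.]......…
t=4: q3 h=20  …......[#]......…
t=5: q3 h=19  …......[.]#.....…
t=6: q1 h=20  ….....#[#]......…
t=7: q3 h=21  …....#.[.]......…
t=8: q1 h=22  …...#.#[.]......…
t=9: q3 h=21  …....#.[#]......…
t=10: q3 h=20  ….....#[.]#.....…
t=11: q1 h=21  …....##[#]......…
t=12: q3 h=22  …...##.[.]......…
t=13: q1 h=23  …..##.#[.]......…
t=14: q3 h=22  …...##.[#]......…
t=15: q3 h=21  …....##[.]#.....…
t=16: q1 h=22  …...###[#]......…
t=17: q3 h=23  …..###.[.]......…
t=18: q1 h=24  ….###.#[.]......…
t=19: q3 h=23  …..###.[#]......…
t=20: q3 h=22  …...###[.]#.....…
t=21: q1 h=23  …..####[#]......…
t=22: q3 h=24  ….####.[.]......…
t=23: q1 h=25  …####.#[.]......…
t=24: q3 h=24  ….####.[#]......…
t=25: q3 h=23  …..####[.]#.....…
t=26: q1 h=24  ….#####[#]......…
t=27: q3 h=25  …#####.[.]......…
t=28: q1 h=26  …####.#[.]......…
t=29: q3 h=25  …#####.[#]......…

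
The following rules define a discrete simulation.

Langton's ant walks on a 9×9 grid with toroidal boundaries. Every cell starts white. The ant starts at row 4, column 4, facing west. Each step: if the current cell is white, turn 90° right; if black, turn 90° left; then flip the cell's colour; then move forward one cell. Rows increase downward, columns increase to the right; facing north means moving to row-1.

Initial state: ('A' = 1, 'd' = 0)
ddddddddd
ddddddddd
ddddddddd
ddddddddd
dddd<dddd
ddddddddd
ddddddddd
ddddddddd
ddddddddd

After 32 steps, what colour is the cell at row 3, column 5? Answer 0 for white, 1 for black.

1

k=0  ddddddddd
ddddddddd
ddddddddd
ddddddddd
dddd<dddd
ddddddddd
ddddddddd
ddddddddd
ddddddddd
k=1  ddddddddd
ddddddddd
ddddddddd
dddd^dddd
ddddAdddd
ddddddddd
ddddddddd
ddddddddd
ddddddddd
k=2  ddddddddd
ddddddddd
ddddddddd
ddddA>ddd
ddddAdddd
ddddddddd
ddddddddd
ddddddddd
ddddddddd
k=3  ddddddddd
ddddddddd
ddddddddd
ddddAAddd
ddddAvddd
ddddddddd
ddddddddd
ddddddddd
ddddddddd
k=4  ddddddddd
ddddddddd
ddddddddd
ddddAAddd
dddd<Addd
ddddddddd
ddddddddd
ddddddddd
ddddddddd
k=5  ddddddddd
ddddddddd
ddddddddd
ddddAAddd
dddddAddd
ddddvdddd
ddddddddd
ddddddddd
ddddddddd
k=6  ddddddddd
ddddddddd
ddddddddd
ddddAAddd
dddddAddd
ddd<Adddd
ddddddddd
ddddddddd
ddddddddd
k=7  ddddddddd
ddddddddd
ddddddddd
ddddAAddd
ddd^dAddd
dddAAdddd
ddddddddd
ddddddddd
ddddddddd
k=8  ddddddddd
ddddddddd
ddddddddd
ddddAAddd
dddA>Addd
dddAAdddd
ddddddddd
ddddddddd
ddddddddd
k=9  ddddddddd
ddddddddd
ddddddddd
ddddAAddd
dddAAAddd
dddAvdddd
ddddddddd
ddddddddd
ddddddddd
k=10  ddddddddd
ddddddddd
ddddddddd
ddddAAddd
dddAAAddd
dddAd>ddd
ddddddddd
ddddddddd
ddddddddd
k=11  ddddddddd
ddddddddd
ddddddddd
ddddAAddd
dddAAAddd
dddAdAddd
dddddvddd
ddddddddd
ddddddddd
k=12  ddddddddd
ddddddddd
ddddddddd
ddddAAddd
dddAAAddd
dddAdAddd
dddd<Addd
ddddddddd
ddddddddd
k=13  ddddddddd
ddddddddd
ddddddddd
ddddAAddd
dddAAAddd
dddA^Addd
ddddAAddd
ddddddddd
ddddddddd
k=14  ddddddddd
ddddddddd
ddddddddd
ddddAAddd
dddAAAddd
dddAA>ddd
ddddAAddd
ddddddddd
ddddddddd
k=15  ddddddddd
ddddddddd
ddddddddd
ddddAAddd
dddAA^ddd
dddAAdddd
ddddAAddd
ddddddddd
ddddddddd
k=16  ddddddddd
ddddddddd
ddddddddd
ddddAAddd
dddA<dddd
dddAAdddd
ddddAAddd
ddddddddd
ddddddddd
k=17  ddddddddd
ddddddddd
ddddddddd
ddddAAddd
dddAddddd
dddAvdddd
ddddAAddd
ddddddddd
ddddddddd
k=18  ddddddddd
ddddddddd
ddddddddd
ddddAAddd
dddAddddd
dddAd>ddd
ddddAAddd
ddddddddd
ddddddddd
k=19  ddddddddd
ddddddddd
ddddddddd
ddddAAddd
dddAddddd
dddAdAddd
ddddAvddd
ddddddddd
ddddddddd
k=20  ddddddddd
ddddddddd
ddddddddd
ddddAAddd
dddAddddd
dddAdAddd
ddddAd>dd
ddddddddd
ddddddddd
k=21  ddddddddd
ddddddddd
ddddddddd
ddddAAddd
dddAddddd
dddAdAddd
ddddAdAdd
ddddddvdd
ddddddddd
k=22  ddddddddd
ddddddddd
ddddddddd
ddddAAddd
dddAddddd
dddAdAddd
ddddAdAdd
ddddd<Add
ddddddddd
k=23  ddddddddd
ddddddddd
ddddddddd
ddddAAddd
dddAddddd
dddAdAddd
ddddA^Add
dddddAAdd
ddddddddd
k=24  ddddddddd
ddddddddd
ddddddddd
ddddAAddd
dddAddddd
dddAdAddd
ddddAA>dd
dddddAAdd
ddddddddd
k=25  ddddddddd
ddddddddd
ddddddddd
ddddAAddd
dddAddddd
dddAdA^dd
ddddAAddd
dddddAAdd
ddddddddd
k=26  ddddddddd
ddddddddd
ddddddddd
ddddAAddd
dddAddddd
dddAdAA>d
ddddAAddd
dddddAAdd
ddddddddd
k=27  ddddddddd
ddddddddd
ddddddddd
ddddAAddd
dddAddddd
dddAdAAAd
ddddAAdvd
dddddAAdd
ddddddddd
k=28  ddddddddd
ddddddddd
ddddddddd
ddddAAddd
dddAddddd
dddAdAAAd
ddddAA<Ad
dddddAAdd
ddddddddd
k=29  ddddddddd
ddddddddd
ddddddddd
ddddAAddd
dddAddddd
dddAdA^Ad
ddddAAAAd
dddddAAdd
ddddddddd
k=30  ddddddddd
ddddddddd
ddddddddd
ddddAAddd
dddAddddd
dddAd<dAd
ddddAAAAd
dddddAAdd
ddddddddd
k=31  ddddddddd
ddddddddd
ddddddddd
ddddAAddd
dddAddddd
dddAdddAd
ddddAvAAd
dddddAAdd
ddddddddd
k=32  ddddddddd
ddddddddd
ddddddddd
ddddAAddd
dddAddddd
dddAdddAd
ddddAd>Ad
dddddAAdd
ddddddddd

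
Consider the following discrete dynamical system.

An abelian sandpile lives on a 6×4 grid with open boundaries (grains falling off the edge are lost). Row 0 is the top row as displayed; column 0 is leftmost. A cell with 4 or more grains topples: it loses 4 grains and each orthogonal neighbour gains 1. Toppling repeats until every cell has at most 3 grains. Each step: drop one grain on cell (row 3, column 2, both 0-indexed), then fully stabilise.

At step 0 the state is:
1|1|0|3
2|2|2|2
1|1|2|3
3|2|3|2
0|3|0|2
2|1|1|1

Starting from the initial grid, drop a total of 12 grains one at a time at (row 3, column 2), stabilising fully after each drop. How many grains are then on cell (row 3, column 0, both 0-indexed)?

0) 1|1|0|3
2|2|2|2
1|1|2|3
3|2|3|2
0|3|0|2
2|1|1|1
1) 1|1|0|3
2|2|2|2
1|1|3|3
3|3|0|3
0|3|1|2
2|1|1|1
2) 1|1|0|3
2|2|2|2
1|1|3|3
3|3|1|3
0|3|1|2
2|1|1|1
3) 1|1|0|3
2|2|2|2
1|1|3|3
3|3|2|3
0|3|1|2
2|1|1|1
4) 1|1|0|3
2|2|2|2
1|1|3|3
3|3|3|3
0|3|1|2
2|1|1|1
5) 1|1|0|3
2|2|3|3
2|3|1|1
0|2|3|1
2|0|3|3
2|2|1|1
6) 1|1|0|3
2|2|3|3
2|3|2|1
0|3|1|3
2|1|1|0
2|2|2|2
7) 1|1|0|3
2|2|3|3
2|3|2|1
0|3|2|3
2|1|1|0
2|2|2|2
8) 1|1|0|3
2|2|3|3
2|3|2|1
0|3|3|3
2|1|1|0
2|2|2|2
9) 1|2|2|0
3|0|2|2
3|2|2|0
1|1|3|1
2|2|2|1
2|2|2|2
10) 1|2|2|0
3|0|2|2
3|2|3|0
1|2|0|2
2|2|3|1
2|2|2|2
11) 1|2|2|0
3|0|2|2
3|2|3|0
1|2|1|2
2|2|3|1
2|2|2|2
12) 1|2|2|0
3|0|2|2
3|2|3|0
1|2|2|2
2|2|3|1
2|2|2|2

1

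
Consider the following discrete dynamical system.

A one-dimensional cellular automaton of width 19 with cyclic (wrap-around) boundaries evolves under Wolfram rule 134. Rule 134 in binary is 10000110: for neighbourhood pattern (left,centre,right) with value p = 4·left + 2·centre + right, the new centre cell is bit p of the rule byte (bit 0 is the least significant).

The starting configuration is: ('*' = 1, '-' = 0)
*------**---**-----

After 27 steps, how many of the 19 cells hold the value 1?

0) *------**---**-----
1) *-----*----*------*
2) -----**---**-----*-
3) ----*----*------**-
4) ---**---**-----*---
5) --*----*------**---
6) -**---**-----*-----
7) *----*------**-----
8) *---**-----*------*
9) ---*------**-----*-
10) --**-----*------**-
11) -*------**-----*---
12) **-----*------**---
13) ------**-----*----*
14) -----*------**---**
15) ----**-----*----*--
16) ---*------**---**--
17) --**-----*----*----
18) -*------**---**----
19) **-----*----*------
20) ------**---**-----*
21) -----*----*------**
22) ----**---**-----*--
23) ---*----*------**--
24) --**---**-----*----
25) -*----*------**----
26) **---**-----*------
27) ----*------**-----*

4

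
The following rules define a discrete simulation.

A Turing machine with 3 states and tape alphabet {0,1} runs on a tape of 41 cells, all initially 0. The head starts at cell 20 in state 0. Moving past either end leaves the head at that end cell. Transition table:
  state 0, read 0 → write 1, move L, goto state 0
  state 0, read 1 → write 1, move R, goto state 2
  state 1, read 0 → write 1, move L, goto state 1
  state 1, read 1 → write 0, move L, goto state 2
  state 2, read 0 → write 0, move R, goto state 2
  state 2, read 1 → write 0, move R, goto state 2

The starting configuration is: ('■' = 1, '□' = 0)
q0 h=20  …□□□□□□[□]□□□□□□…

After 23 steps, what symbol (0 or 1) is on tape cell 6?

0) q0 h=20  …□□□□□□[□]□□□□□□…
1) q0 h=19  …□□□□□□[□]■□□□□□…
2) q0 h=18  …□□□□□□[□]■■□□□□…
3) q0 h=17  …□□□□□□[□]■■■□□□…
4) q0 h=16  …□□□□□□[□]■■■■□□…
5) q0 h=15  …□□□□□□[□]■■■■■□…
6) q0 h=14  …□□□□□□[□]■■■■■■…
7) q0 h=13  …□□□□□□[□]■■■■■■…
8) q0 h=12  …□□□□□□[□]■■■■■■…
9) q0 h=11  …□□□□□□[□]■■■■■■…
10) q0 h=10  …□□□□□□[□]■■■■■■…
11) q0 h= 9  …□□□□□□[□]■■■■■■…
12) q0 h= 8  …□□□□□□[□]■■■■■■…
13) q0 h= 7  …□□□□□□[□]■■■■■■…
14) q0 h= 6  |□□□□□□[□]■■■■■■…
15) q0 h= 5  |□□□□□[□]■■■■■■…
16) q0 h= 4  |□□□□[□]■■■■■■…
17) q0 h= 3  |□□□[□]■■■■■■…
18) q0 h= 2  |□□[□]■■■■■■…
19) q0 h= 1  |□[□]■■■■■■…
20) q0 h= 0  |[□]■■■■■■…
21) q0 h= 0  |[■]■■■■■■…
22) q2 h= 1  |■[■]■■■■■■…
23) q2 h= 2  |■□[■]■■■■■■…

1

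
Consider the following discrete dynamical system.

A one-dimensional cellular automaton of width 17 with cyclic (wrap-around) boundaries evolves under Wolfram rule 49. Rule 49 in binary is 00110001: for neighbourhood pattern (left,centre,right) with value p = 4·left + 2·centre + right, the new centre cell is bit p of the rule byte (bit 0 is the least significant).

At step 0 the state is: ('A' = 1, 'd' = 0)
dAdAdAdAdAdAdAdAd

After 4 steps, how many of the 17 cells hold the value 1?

step 0: dAdAdAdAdAdAdAdAd
step 1: ddAdAdAdAdAdAdAdA
step 2: AddAdAdAdAdAdAdAd
step 3: dAddAdAdAdAdAdAdA
step 4: AdAddAdAdAdAdAdAd

8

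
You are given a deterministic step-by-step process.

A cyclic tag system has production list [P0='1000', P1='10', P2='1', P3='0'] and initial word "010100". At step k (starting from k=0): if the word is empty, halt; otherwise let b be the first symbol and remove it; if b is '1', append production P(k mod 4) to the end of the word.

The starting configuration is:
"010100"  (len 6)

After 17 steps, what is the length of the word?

0) "010100"  (len 6)
1) "10100"  (len 5)
2) "010010"  (len 6)
3) "10010"  (len 5)
4) "00100"  (len 5)
5) "0100"  (len 4)
6) "100"  (len 3)
7) "001"  (len 3)
8) "01"  (len 2)
9) "1"  (len 1)
10) "10"  (len 2)
11) "01"  (len 2)
12) "1"  (len 1)
13) "1000"  (len 4)
14) "00010"  (len 5)
15) "0010"  (len 4)
16) "010"  (len 3)
17) "10"  (len 2)

2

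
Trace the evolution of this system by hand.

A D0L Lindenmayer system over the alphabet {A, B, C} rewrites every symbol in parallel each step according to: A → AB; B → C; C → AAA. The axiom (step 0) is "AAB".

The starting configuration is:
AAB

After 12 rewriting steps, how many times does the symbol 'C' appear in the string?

gen 0: AAB
gen 1: ABABC
gen 2: ABCABCAAA
gen 3: ABCAAAABCAAAABABAB
gen 4: ABCAAAABABABABCAAAABABABABCABCABC
gen 5: ABCAAAABABABABCABCABCABCAAAABABABABCABCABCABCAAAABCAAAABCAAA
gen 6: ABCAAAABABABABCABCABCABCAAAABCAAAABCAAAABCAAAABABABABCABCABCABCAAAABCAAAABCAAAABCAAAABABABABCAAAABABABABCAAAABABAB
gen 7: ABCAAAABABABABCABCABCABCAAAABCAAAABCAAAABCAAAABABABABCAAAA…AABABABABCABCABCABCAAAABABABABCABCABCABCAAAABABABABCABCABC  (len 213)
gen 8: ABCAAAABABABABCABCABCABCAAAABCAAAABCAAAABCAAAABABABABCAAAA…CABCAAAABCAAAABCAAAABCAAAABABABABCABCABCABCAAAABCAAAABCAAA  (len 393)
gen 9: ABCAAAABABABABCABCABCABCAAAABCAAAABCAAAABCAAAABABABABCAAAA…CABCABCAAAABCAAAABCAAAABCAAAABABABABCAAAABABABABCAAAABABAB  (len 735)
gen 10: ABCAAAABABABABCABCABCABCAAAABCAAAABCAAAABCAAAABABABABCAAAA…AABABABABCABCABCABCAAAABABABABCABCABCABCAAAABABABABCABCABC  (len 1374)
gen 11: ABCAAAABABABABCABCABCABCAAAABCAAAABCAAAABCAAAABABABABCAAAA…CABCAAAABCAAAABCAAAABCAAAABABABABCABCABCABCAAAABCAAAABCAAA  (len 2553)
gen 12: ABCAAAABABABABCABCABCABCAAAABCAAAABCAAAABCAAAABABABABCAAAA…CABCABCAAAABCAAAABCAAAABCAAAABABABABCAAAABABABABCAAAABABAB  (len 4758)

755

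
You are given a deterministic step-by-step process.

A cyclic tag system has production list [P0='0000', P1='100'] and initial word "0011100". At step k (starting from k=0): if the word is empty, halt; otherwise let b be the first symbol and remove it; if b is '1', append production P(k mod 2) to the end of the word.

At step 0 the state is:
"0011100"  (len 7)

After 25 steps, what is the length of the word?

0

k=0  "0011100"  (len 7)
k=1  "011100"  (len 6)
k=2  "11100"  (len 5)
k=3  "11000000"  (len 8)
k=4  "1000000100"  (len 10)
k=5  "0000001000000"  (len 13)
k=6  "000001000000"  (len 12)
k=7  "00001000000"  (len 11)
k=8  "0001000000"  (len 10)
k=9  "001000000"  (len 9)
k=10  "01000000"  (len 8)
k=11  "1000000"  (len 7)
k=12  "000000100"  (len 9)
k=13  "00000100"  (len 8)
k=14  "0000100"  (len 7)
k=15  "000100"  (len 6)
k=16  "00100"  (len 5)
k=17  "0100"  (len 4)
k=18  "100"  (len 3)
k=19  "000000"  (len 6)
k=20  "00000"  (len 5)
k=21  "0000"  (len 4)
k=22  "000"  (len 3)
k=23  "00"  (len 2)
k=24  "0"  (len 1)
k=25  (halted — word empty)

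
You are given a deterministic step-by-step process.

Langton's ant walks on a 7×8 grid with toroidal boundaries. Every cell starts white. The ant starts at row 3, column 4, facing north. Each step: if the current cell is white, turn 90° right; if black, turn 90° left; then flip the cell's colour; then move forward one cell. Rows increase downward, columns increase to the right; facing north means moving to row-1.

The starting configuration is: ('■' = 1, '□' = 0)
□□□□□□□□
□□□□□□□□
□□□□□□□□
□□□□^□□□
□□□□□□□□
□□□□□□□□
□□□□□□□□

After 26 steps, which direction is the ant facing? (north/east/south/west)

south

step 0: □□□□□□□□
□□□□□□□□
□□□□□□□□
□□□□^□□□
□□□□□□□□
□□□□□□□□
□□□□□□□□
step 1: □□□□□□□□
□□□□□□□□
□□□□□□□□
□□□□■>□□
□□□□□□□□
□□□□□□□□
□□□□□□□□
step 2: □□□□□□□□
□□□□□□□□
□□□□□□□□
□□□□■■□□
□□□□□v□□
□□□□□□□□
□□□□□□□□
step 3: □□□□□□□□
□□□□□□□□
□□□□□□□□
□□□□■■□□
□□□□<■□□
□□□□□□□□
□□□□□□□□
step 4: □□□□□□□□
□□□□□□□□
□□□□□□□□
□□□□^■□□
□□□□■■□□
□□□□□□□□
□□□□□□□□
step 5: □□□□□□□□
□□□□□□□□
□□□□□□□□
□□□<□■□□
□□□□■■□□
□□□□□□□□
□□□□□□□□
step 6: □□□□□□□□
□□□□□□□□
□□□^□□□□
□□□■□■□□
□□□□■■□□
□□□□□□□□
□□□□□□□□
step 7: □□□□□□□□
□□□□□□□□
□□□■>□□□
□□□■□■□□
□□□□■■□□
□□□□□□□□
□□□□□□□□
step 8: □□□□□□□□
□□□□□□□□
□□□■■□□□
□□□■v■□□
□□□□■■□□
□□□□□□□□
□□□□□□□□
step 9: □□□□□□□□
□□□□□□□□
□□□■■□□□
□□□<■■□□
□□□□■■□□
□□□□□□□□
□□□□□□□□
step 10: □□□□□□□□
□□□□□□□□
□□□■■□□□
□□□□■■□□
□□□v■■□□
□□□□□□□□
□□□□□□□□
step 11: □□□□□□□□
□□□□□□□□
□□□■■□□□
□□□□■■□□
□□<■■■□□
□□□□□□□□
□□□□□□□□
step 12: □□□□□□□□
□□□□□□□□
□□□■■□□□
□□^□■■□□
□□■■■■□□
□□□□□□□□
□□□□□□□□
step 13: □□□□□□□□
□□□□□□□□
□□□■■□□□
□□■>■■□□
□□■■■■□□
□□□□□□□□
□□□□□□□□
step 14: □□□□□□□□
□□□□□□□□
□□□■■□□□
□□■■■■□□
□□■v■■□□
□□□□□□□□
□□□□□□□□
step 15: □□□□□□□□
□□□□□□□□
□□□■■□□□
□□■■■■□□
□□■□>■□□
□□□□□□□□
□□□□□□□□
step 16: □□□□□□□□
□□□□□□□□
□□□■■□□□
□□■■^■□□
□□■□□■□□
□□□□□□□□
□□□□□□□□
step 17: □□□□□□□□
□□□□□□□□
□□□■■□□□
□□■<□■□□
□□■□□■□□
□□□□□□□□
□□□□□□□□
step 18: □□□□□□□□
□□□□□□□□
□□□■■□□□
□□■□□■□□
□□■v□■□□
□□□□□□□□
□□□□□□□□
step 19: □□□□□□□□
□□□□□□□□
□□□■■□□□
□□■□□■□□
□□<■□■□□
□□□□□□□□
□□□□□□□□
step 20: □□□□□□□□
□□□□□□□□
□□□■■□□□
□□■□□■□□
□□□■□■□□
□□v□□□□□
□□□□□□□□
step 21: □□□□□□□□
□□□□□□□□
□□□■■□□□
□□■□□■□□
□□□■□■□□
□<■□□□□□
□□□□□□□□
step 22: □□□□□□□□
□□□□□□□□
□□□■■□□□
□□■□□■□□
□^□■□■□□
□■■□□□□□
□□□□□□□□
step 23: □□□□□□□□
□□□□□□□□
□□□■■□□□
□□■□□■□□
□■>■□■□□
□■■□□□□□
□□□□□□□□
step 24: □□□□□□□□
□□□□□□□□
□□□■■□□□
□□■□□■□□
□■■■□■□□
□■v□□□□□
□□□□□□□□
step 25: □□□□□□□□
□□□□□□□□
□□□■■□□□
□□■□□■□□
□■■■□■□□
□■□>□□□□
□□□□□□□□
step 26: □□□□□□□□
□□□□□□□□
□□□■■□□□
□□■□□■□□
□■■■□■□□
□■□■□□□□
□□□v□□□□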